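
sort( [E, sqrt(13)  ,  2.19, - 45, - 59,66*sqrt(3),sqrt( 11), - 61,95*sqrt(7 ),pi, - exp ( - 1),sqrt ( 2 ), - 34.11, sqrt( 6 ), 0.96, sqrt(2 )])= [  -  61, - 59, - 45,- 34.11, - exp(-1 ), 0.96, sqrt( 2 ),sqrt(2),2.19, sqrt (6),E,pi,sqrt(11),sqrt( 13),66*sqrt(3), 95*sqrt( 7)]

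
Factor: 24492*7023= 2^2*3^2*13^1*157^1*2341^1 = 172007316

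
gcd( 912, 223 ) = 1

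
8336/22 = 378 + 10/11 = 378.91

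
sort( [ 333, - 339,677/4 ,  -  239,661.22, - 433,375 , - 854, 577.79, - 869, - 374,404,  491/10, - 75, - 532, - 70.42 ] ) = [ - 869, - 854, - 532, - 433, - 374, - 339, - 239, - 75, - 70.42 , 491/10,677/4 , 333,375,404, 577.79,661.22]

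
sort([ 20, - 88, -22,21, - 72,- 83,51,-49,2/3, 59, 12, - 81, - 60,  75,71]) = [ - 88, - 83, - 81,-72, - 60, - 49 , - 22, 2/3,12 , 20,21,51, 59,71,75] 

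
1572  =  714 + 858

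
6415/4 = 6415/4 = 1603.75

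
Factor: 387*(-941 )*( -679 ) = 3^2*7^1*43^1*97^1*941^1 = 247269393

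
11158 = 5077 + 6081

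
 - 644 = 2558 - 3202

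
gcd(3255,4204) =1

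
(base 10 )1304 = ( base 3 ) 1210022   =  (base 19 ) 3bc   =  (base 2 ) 10100011000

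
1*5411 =5411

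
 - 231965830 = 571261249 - 803227079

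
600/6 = 100 = 100.00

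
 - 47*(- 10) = 470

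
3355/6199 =3355/6199 = 0.54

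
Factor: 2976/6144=31/64 = 2^ ( - 6 ) *31^1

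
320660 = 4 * 80165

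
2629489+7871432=10500921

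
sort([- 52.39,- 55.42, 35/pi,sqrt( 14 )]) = [ - 55.42,  -  52.39,sqrt( 14),35/pi ]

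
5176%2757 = 2419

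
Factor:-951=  - 3^1*317^1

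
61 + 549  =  610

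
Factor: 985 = 5^1 * 197^1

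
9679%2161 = 1035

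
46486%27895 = 18591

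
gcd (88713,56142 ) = 9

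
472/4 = 118 = 118.00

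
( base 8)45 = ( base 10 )37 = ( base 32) 15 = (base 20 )1h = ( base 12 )31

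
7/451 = 7/451 = 0.02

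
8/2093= 8/2093 = 0.00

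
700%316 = 68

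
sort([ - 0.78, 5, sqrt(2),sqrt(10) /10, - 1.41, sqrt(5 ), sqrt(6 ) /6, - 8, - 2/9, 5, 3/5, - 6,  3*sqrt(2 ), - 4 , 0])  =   [ - 8, - 6, - 4, - 1.41, - 0.78, - 2/9, 0,sqrt( 10)/10 , sqrt ( 6 ) /6,3/5,  sqrt( 2 ),sqrt ( 5),  3*sqrt( 2),5,5 ] 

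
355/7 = 50+5/7=50.71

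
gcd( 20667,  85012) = 1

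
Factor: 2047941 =3^2*7^1*32507^1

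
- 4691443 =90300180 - 94991623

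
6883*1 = 6883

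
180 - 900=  - 720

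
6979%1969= 1072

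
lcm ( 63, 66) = 1386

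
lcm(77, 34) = 2618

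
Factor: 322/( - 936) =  - 2^(-2)*3^(-2)*7^1* 13^ (-1 ) * 23^1 = -161/468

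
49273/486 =49273/486=101.38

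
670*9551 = 6399170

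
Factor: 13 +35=48 = 2^4*3^1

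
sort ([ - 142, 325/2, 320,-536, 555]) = [ - 536, - 142, 325/2, 320, 555 ]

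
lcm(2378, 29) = 2378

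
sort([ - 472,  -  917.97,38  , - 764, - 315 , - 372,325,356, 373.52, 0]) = [ - 917.97, - 764, - 472, - 372, - 315, 0, 38,325, 356,373.52 ]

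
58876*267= 15719892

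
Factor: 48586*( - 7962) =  - 2^2 * 3^1 * 17^1*1327^1*1429^1 = -  386841732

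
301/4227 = 301/4227 = 0.07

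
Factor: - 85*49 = -4165 = - 5^1*7^2*17^1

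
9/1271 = 9/1271 = 0.01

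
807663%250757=55392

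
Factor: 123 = 3^1*41^1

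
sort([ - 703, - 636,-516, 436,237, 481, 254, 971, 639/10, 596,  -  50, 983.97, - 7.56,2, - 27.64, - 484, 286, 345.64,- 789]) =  [ - 789  , - 703, - 636, - 516,-484,- 50, - 27.64,-7.56, 2, 639/10 , 237, 254,286,345.64,436, 481 , 596, 971 , 983.97 ]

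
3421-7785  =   - 4364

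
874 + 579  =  1453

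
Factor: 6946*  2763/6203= 19191798/6203=2^1*3^2*23^1* 151^1*307^1* 6203^(-1 ) 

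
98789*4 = 395156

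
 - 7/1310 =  - 7/1310=- 0.01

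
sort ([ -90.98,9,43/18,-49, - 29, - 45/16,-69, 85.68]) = [ - 90.98, - 69,-49, - 29, - 45/16 , 43/18,9, 85.68 ]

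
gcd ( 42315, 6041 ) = 7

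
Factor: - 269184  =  -2^7*3^1 *701^1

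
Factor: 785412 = 2^2*  3^2*21817^1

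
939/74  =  12+51/74  =  12.69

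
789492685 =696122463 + 93370222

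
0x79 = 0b1111001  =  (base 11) 100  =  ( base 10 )121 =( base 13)94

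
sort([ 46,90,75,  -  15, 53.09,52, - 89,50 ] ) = [ - 89, - 15, 46,50,52, 53.09,75, 90]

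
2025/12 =168+3/4 =168.75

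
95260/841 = 113 +227/841 = 113.27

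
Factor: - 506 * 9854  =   - 4986124 = - 2^2*11^1*13^1 * 23^1*379^1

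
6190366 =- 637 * ( - 9718 ) 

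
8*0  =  0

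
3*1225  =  3675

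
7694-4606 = 3088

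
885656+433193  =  1318849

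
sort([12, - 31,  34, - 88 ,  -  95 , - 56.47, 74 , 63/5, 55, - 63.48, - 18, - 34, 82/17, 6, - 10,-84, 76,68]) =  [ -95, - 88,  -  84, - 63.48,-56.47, - 34, - 31, - 18, - 10 , 82/17, 6, 12, 63/5,34, 55 , 68, 74, 76] 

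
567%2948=567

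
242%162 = 80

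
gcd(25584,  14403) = 3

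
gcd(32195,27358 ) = 1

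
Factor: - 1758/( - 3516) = 2^(-1)= 1/2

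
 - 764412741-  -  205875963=-558536778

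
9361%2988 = 397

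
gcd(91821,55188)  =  3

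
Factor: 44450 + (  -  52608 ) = - 8158=- 2^1*4079^1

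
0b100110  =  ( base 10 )38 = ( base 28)1A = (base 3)1102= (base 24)1E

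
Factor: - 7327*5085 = -3^2*5^1 * 17^1*113^1 * 431^1= -37257795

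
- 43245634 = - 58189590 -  - 14943956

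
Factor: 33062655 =3^1*5^1*2204177^1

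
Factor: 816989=101^1*8089^1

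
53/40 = 53/40 =1.32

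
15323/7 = 2189 = 2189.00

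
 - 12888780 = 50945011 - 63833791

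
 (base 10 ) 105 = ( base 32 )39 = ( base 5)410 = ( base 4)1221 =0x69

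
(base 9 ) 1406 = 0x423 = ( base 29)17f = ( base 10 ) 1059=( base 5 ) 13214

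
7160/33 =216 + 32/33 = 216.97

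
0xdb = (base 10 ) 219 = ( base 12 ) 163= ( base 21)a9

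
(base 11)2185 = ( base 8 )5474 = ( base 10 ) 2876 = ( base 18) 8FE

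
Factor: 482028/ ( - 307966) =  - 241014/153983 =- 2^1*3^1*43^( - 1)* 3581^( - 1 )*40169^1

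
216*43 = 9288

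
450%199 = 52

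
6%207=6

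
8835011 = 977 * 9043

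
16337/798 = 16337/798 = 20.47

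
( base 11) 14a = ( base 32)5F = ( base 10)175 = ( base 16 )af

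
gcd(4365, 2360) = 5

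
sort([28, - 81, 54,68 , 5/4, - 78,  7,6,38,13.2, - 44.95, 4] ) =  [ - 81, - 78,-44.95,5/4,4,6, 7 , 13.2, 28,38,54,68 ]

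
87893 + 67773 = 155666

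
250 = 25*10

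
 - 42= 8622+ - 8664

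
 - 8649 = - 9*961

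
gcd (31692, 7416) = 12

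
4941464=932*5302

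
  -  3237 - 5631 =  - 8868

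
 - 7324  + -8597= - 15921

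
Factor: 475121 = 557^1*853^1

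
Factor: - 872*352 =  -306944=- 2^8*11^1*109^1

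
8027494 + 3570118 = 11597612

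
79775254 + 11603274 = 91378528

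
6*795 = 4770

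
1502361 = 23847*63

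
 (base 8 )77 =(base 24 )2F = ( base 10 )63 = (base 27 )29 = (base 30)23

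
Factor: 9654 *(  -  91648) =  - 884769792 = - 2^10*3^1*179^1*1609^1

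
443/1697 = 443/1697 = 0.26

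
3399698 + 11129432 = 14529130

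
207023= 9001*23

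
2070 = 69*30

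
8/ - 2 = -4/1 = - 4.00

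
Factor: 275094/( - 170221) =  - 522/323 = - 2^1 *3^2*17^(-1 )*19^( - 1 )*29^1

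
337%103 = 28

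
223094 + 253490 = 476584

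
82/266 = 41/133 = 0.31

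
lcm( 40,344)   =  1720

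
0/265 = 0 = 0.00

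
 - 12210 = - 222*55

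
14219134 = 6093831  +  8125303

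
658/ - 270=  - 3  +  76/135= - 2.44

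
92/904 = 23/226 = 0.10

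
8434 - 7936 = 498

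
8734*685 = 5982790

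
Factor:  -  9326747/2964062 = -2^( - 1)*197^( - 1)* 3041^1*3067^1*7523^( - 1 )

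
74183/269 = 74183/269= 275.77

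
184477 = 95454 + 89023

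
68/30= 34/15 = 2.27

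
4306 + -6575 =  - 2269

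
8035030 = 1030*7801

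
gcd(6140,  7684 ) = 4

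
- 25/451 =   -  25/451 = - 0.06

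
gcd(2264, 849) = 283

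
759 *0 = 0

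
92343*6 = 554058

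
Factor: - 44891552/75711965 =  - 2^5*5^(-1)*7^( - 1 )*17^( - 1 )*241^1*5821^1*127247^( - 1 ) 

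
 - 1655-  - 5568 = 3913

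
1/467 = 1/467=0.00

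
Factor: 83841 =3^1*27947^1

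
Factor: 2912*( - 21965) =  - 2^5*5^1*7^1*13^1 * 23^1*191^1 = - 63962080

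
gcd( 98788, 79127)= 1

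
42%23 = 19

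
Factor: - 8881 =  - 83^1*107^1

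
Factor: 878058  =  2^1*3^2*48781^1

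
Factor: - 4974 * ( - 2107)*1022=2^2*3^1*7^3*43^1 * 73^1*829^1 =10710782796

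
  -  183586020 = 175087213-358673233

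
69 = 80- 11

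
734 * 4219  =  3096746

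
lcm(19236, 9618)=19236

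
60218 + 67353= 127571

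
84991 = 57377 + 27614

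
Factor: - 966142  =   - 2^1 * 483071^1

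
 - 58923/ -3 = 19641+0/1 = 19641.00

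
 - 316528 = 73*( -4336 )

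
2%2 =0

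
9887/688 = 9887/688 = 14.37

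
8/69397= 8/69397 = 0.00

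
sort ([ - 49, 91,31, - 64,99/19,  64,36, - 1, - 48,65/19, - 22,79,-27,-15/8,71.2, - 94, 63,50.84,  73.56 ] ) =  [-94,-64, - 49, -48,- 27,-22,  -  15/8, - 1,65/19,99/19,31,36,50.84, 63,64 , 71.2,73.56,79, 91] 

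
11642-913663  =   - 902021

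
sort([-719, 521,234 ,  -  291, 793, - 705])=[-719, -705, - 291,234,521,793 ]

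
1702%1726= 1702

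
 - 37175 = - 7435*5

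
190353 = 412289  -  221936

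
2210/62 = 35+20/31 = 35.65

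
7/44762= 7/44762 = 0.00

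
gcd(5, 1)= 1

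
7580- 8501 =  - 921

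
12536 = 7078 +5458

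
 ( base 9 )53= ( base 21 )26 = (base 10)48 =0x30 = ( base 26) 1m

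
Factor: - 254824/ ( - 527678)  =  2^2*53^1 *439^(-1) = 212/439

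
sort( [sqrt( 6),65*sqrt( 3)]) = [sqrt( 6),65*sqrt (3)]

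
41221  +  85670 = 126891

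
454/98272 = 227/49136 = 0.00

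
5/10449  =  5/10449 =0.00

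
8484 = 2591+5893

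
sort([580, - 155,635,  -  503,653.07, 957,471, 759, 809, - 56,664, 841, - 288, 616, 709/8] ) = [ - 503, - 288,-155, - 56, 709/8, 471 , 580, 616, 635, 653.07,664,759,809, 841, 957]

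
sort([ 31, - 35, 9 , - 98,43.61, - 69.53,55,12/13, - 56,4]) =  [ - 98, - 69.53, - 56,-35,12/13,4,  9,31,43.61,  55 ] 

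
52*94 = 4888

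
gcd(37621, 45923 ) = 1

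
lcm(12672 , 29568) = 88704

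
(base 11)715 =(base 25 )19D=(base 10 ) 863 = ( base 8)1537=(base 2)1101011111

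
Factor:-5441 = - 5441^1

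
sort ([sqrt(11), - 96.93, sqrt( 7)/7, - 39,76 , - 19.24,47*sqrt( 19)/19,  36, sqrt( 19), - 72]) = [ - 96.93, -72, - 39  , - 19.24, sqrt(7) /7, sqrt( 11 ),sqrt( 19), 47*sqrt( 19)/19, 36, 76] 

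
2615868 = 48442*54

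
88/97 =88/97 = 0.91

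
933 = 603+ 330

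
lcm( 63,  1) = 63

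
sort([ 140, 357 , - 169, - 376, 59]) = [ - 376, - 169,  59,140, 357] 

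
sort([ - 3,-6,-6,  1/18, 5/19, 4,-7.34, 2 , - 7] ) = [ - 7.34 , - 7, - 6, - 6  ,-3, 1/18 , 5/19,  2,4 ] 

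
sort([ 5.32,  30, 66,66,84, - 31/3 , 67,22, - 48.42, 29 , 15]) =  [  -  48.42, - 31/3, 5.32,15,22,29,30, 66, 66, 67,  84] 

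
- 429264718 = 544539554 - 973804272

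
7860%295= 190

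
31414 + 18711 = 50125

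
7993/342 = 23+127/342= 23.37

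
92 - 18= 74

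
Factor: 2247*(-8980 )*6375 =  - 2^2*3^2*5^4*7^1*17^1 * 107^1*449^1  =  - 128635132500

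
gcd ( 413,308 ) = 7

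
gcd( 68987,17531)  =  1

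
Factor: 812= 2^2 * 7^1*29^1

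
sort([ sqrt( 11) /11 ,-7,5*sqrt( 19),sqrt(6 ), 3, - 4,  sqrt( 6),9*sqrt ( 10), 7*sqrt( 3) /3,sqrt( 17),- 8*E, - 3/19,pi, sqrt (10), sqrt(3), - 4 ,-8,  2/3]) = [ - 8*E,  -  8, -7, - 4,-4, - 3/19,sqrt (11)/11,2/3, sqrt (3 ),  sqrt( 6 ),sqrt( 6),3,pi, sqrt( 10), 7*sqrt(3 )/3,  sqrt(17),5*sqrt(19), 9 * sqrt( 10 )] 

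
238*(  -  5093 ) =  - 1212134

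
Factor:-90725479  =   - 13^1 * 6978883^1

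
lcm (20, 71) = 1420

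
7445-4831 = 2614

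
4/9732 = 1/2433 = 0.00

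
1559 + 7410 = 8969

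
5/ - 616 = -1+611/616 =- 0.01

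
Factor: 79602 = 2^1*3^1*13267^1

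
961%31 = 0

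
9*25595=230355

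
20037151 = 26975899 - 6938748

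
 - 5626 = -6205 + 579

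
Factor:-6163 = -6163^1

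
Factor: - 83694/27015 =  - 27898/9005=   - 2^1*5^(-1 )*13^1*29^1*37^1*1801^( - 1 )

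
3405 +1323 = 4728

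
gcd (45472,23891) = 7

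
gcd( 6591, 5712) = 3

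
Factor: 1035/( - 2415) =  - 3/7 = - 3^1*7^( - 1)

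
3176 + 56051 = 59227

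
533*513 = 273429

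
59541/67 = 59541/67=888.67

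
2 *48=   96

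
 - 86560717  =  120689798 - 207250515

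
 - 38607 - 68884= - 107491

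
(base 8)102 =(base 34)1w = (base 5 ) 231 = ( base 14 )4a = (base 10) 66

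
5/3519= 5/3519 = 0.00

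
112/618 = 56/309 = 0.18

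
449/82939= 449/82939 = 0.01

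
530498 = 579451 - 48953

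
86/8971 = 86/8971 = 0.01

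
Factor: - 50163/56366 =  - 2^(-1)*3^1*23^1*727^1 * 28183^( - 1) 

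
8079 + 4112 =12191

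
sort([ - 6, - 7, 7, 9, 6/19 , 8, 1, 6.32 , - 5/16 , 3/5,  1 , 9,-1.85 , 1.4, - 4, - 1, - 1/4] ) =[ - 7 , - 6, - 4, - 1.85, - 1 ,- 5/16, - 1/4,6/19 , 3/5 , 1, 1,1.4, 6.32, 7,8 , 9, 9]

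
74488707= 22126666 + 52362041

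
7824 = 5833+1991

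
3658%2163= 1495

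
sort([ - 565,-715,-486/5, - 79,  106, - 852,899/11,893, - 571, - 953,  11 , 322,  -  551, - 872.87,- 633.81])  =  [ - 953,-872.87, - 852,-715, - 633.81, - 571, - 565, - 551, - 486/5, - 79,11,899/11, 106,322, 893 ]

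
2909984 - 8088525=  - 5178541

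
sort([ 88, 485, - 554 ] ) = [ - 554,88, 485] 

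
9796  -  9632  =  164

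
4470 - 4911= - 441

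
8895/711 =2965/237 = 12.51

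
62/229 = 62/229 = 0.27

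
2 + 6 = 8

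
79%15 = 4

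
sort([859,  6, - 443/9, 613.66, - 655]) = [ - 655,-443/9 , 6, 613.66 , 859 ] 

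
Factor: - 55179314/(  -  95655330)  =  27589657/47827665 = 3^(- 4 ) * 5^( - 1)*17^1*1223^1*1327^1*118093^( - 1)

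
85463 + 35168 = 120631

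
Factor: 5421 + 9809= 15230 = 2^1* 5^1*1523^1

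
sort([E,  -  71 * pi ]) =[ - 71 *pi, E ]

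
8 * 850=6800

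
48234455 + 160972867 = 209207322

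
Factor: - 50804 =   -  2^2*13^1*977^1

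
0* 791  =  0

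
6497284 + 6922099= 13419383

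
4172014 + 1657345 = 5829359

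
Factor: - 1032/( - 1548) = 2/3 = 2^1*3^( - 1 )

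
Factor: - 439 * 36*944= -14918976 = - 2^6*3^2*59^1*439^1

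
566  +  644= 1210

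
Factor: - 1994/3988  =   - 1/2 = -  2^( - 1) 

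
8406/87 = 96 +18/29 =96.62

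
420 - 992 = -572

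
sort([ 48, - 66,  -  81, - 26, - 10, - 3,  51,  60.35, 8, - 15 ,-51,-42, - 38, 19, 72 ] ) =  [ - 81,-66, - 51 ,- 42, - 38, - 26, - 15, - 10 ,-3,  8,  19,48,  51, 60.35 , 72 ]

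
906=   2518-1612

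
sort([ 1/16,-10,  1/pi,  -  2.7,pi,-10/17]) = [-10, - 2.7, - 10/17,1/16,1/pi, pi] 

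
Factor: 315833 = 7^1*45119^1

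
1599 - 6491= - 4892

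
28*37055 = 1037540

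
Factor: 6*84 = 2^3 *3^2* 7^1 =504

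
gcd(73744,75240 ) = 88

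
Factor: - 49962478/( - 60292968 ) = 24981239/30146484=2^ ( - 2)*3^( - 1 ) * 101^1 * 247339^1*2512207^( - 1)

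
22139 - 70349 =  - 48210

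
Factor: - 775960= - 2^3*5^1*19^1*1021^1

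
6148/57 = 107 +49/57 = 107.86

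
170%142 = 28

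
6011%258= 77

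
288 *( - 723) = -208224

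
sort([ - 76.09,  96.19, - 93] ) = [ - 93, - 76.09, 96.19] 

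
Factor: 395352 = 2^3* 3^2 * 17^2* 19^1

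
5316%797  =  534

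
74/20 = 37/10 = 3.70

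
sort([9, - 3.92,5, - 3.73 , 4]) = [ - 3.92,- 3.73,4,5,9]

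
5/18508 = 5/18508 = 0.00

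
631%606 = 25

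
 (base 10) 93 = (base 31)30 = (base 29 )36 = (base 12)79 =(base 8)135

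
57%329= 57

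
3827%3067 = 760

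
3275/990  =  655/198 =3.31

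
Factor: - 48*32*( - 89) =2^9*3^1*89^1 = 136704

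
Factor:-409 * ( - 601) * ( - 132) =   -  2^2*3^1 * 11^1*409^1*601^1 = - 32446788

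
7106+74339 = 81445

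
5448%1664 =456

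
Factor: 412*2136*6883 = 6057260256 = 2^5*3^1*89^1 * 103^1  *  6883^1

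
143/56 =2 + 31/56 = 2.55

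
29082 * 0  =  0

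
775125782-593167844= 181957938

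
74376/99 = 751  +  3/11 = 751.27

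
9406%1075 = 806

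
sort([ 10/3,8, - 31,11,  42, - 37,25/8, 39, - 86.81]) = [-86.81, - 37,- 31,25/8, 10/3,8,11,39,42]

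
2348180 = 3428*685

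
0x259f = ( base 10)9631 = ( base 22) jjh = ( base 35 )7u6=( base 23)i4h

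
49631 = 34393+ 15238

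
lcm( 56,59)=3304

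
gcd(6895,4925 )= 985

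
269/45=5+44/45 = 5.98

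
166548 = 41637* 4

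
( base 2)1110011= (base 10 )115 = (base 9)137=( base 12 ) 97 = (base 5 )430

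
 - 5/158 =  - 1 + 153/158 = - 0.03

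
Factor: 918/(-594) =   -  17/11 = - 11^( - 1)*17^1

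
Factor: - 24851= - 24851^1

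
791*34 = 26894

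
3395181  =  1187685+2207496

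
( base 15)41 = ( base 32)1t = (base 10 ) 61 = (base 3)2021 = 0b111101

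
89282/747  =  119+389/747 = 119.52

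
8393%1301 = 587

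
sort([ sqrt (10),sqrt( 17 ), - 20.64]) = [ - 20.64, sqrt(10),sqrt( 17)]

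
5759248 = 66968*86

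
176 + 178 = 354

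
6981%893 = 730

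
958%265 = 163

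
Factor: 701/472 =2^(  -  3 ) * 59^( - 1 )*701^1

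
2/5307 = 2/5307  =  0.00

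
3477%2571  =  906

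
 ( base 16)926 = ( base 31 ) 2DH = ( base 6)14502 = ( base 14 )BD4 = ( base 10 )2342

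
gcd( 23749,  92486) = 1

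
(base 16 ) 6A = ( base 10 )106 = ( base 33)37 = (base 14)78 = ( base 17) 64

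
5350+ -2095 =3255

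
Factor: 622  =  2^1*311^1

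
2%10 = 2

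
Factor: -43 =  - 43^1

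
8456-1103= 7353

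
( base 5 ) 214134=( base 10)7419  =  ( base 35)61y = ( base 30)879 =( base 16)1cfb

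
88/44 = 2=   2.00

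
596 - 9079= - 8483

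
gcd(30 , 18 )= 6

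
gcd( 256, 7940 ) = 4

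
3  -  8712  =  -8709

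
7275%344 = 51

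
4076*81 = 330156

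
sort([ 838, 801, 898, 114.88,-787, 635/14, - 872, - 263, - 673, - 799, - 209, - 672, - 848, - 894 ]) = [ - 894,  -  872, -848, - 799,  -  787, - 673, - 672, - 263,  -  209, 635/14, 114.88, 801, 838, 898]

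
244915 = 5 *48983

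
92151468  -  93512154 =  - 1360686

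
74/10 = 7  +  2/5 = 7.40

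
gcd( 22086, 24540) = 2454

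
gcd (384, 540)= 12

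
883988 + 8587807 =9471795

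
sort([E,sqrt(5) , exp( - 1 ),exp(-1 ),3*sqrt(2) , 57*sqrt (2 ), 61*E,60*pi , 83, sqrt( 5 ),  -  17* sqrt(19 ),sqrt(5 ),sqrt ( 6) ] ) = [  -  17*sqrt(19 ), exp ( - 1),exp (-1 ), sqrt ( 5),sqrt( 5 ),  sqrt(5 ), sqrt(6 ),E,  3*sqrt( 2 ),57 * sqrt(2 ),83, 61 * E,60*pi ]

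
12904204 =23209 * 556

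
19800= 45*440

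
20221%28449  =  20221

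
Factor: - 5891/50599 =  - 43^1 *137^1 * 50599^( - 1)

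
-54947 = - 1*54947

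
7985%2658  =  11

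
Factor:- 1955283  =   - 3^1 * 11^1 * 193^1*307^1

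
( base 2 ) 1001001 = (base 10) 73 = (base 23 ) 34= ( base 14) 53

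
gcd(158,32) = 2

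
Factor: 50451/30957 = 16817/10319= 17^(  -  1)*67^1*251^1*607^( - 1 ) 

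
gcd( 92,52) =4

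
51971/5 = 51971/5 = 10394.20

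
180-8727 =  - 8547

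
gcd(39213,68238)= 9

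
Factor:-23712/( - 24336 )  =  38/39 = 2^1 * 3^( - 1) *13^ (- 1 ) * 19^1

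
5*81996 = 409980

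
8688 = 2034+6654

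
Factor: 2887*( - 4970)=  - 2^1*5^1*7^1*71^1 * 2887^1 = - 14348390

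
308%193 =115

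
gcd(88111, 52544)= 1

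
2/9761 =2/9761 = 0.00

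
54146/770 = 70 + 123/385 = 70.32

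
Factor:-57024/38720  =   - 3^4 * 5^( -1)*11^(-1 )=-81/55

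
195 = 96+99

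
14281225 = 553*25825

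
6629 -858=5771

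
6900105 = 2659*2595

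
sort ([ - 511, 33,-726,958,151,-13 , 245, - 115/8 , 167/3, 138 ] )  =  [ - 726, - 511, - 115/8, - 13, 33, 167/3, 138, 151, 245, 958 ]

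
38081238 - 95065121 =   -  56983883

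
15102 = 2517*6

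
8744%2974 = 2796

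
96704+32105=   128809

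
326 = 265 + 61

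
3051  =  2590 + 461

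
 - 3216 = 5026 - 8242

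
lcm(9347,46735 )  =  46735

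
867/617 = 1 + 250/617=1.41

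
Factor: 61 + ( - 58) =3 = 3^1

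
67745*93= 6300285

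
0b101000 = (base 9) 44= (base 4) 220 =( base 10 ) 40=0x28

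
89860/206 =44930/103=436.21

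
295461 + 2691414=2986875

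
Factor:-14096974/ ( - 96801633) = 2^1*3^( - 2 )  *  19^1 *101^1*293^( - 1)*3673^1 * 36709^( - 1 )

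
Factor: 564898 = 2^1*41^1*83^2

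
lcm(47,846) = 846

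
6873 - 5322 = 1551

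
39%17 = 5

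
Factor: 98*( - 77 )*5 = -37730 = - 2^1*5^1*7^3*11^1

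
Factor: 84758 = 2^1*42379^1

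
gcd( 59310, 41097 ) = 3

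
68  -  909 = - 841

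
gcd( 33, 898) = 1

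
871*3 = 2613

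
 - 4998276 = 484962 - 5483238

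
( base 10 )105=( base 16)69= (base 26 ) 41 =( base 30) 3F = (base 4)1221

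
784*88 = 68992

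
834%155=59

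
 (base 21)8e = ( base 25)77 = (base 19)9b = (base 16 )b6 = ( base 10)182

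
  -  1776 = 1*(  -  1776)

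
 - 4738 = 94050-98788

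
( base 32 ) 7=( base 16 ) 7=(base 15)7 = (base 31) 7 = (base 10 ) 7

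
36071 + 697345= 733416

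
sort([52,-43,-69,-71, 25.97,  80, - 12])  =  [ - 71, - 69,-43,-12, 25.97, 52,80] 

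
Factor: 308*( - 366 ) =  - 2^3*3^1 * 7^1*11^1*61^1 = - 112728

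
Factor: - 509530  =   - 2^1*5^1*7^1 * 29^1*251^1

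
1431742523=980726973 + 451015550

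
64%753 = 64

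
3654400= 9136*400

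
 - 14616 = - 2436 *6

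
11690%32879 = 11690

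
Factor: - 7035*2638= - 18558330  =  - 2^1 * 3^1*  5^1*7^1*67^1*1319^1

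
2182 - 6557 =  - 4375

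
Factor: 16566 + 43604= 2^1*5^1 * 11^1*547^1=60170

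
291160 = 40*7279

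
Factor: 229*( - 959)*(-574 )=126056714 = 2^1*7^2*41^1*137^1*229^1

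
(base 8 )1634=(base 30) 10O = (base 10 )924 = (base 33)s0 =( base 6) 4140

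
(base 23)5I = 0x85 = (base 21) 67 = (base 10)133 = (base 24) 5D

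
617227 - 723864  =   - 106637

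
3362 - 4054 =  - 692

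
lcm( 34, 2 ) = 34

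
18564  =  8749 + 9815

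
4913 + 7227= 12140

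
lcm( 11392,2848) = 11392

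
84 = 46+38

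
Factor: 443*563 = 249409 = 443^1*563^1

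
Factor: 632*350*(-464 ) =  - 102636800 = - 2^8*5^2 * 7^1*29^1*79^1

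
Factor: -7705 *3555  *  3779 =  - 103511628225=-3^2*5^2*23^1*67^1*79^1*3779^1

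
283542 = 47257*6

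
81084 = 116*699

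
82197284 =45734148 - -36463136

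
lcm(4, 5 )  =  20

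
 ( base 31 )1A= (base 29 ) 1c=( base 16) 29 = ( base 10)41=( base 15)2B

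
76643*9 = 689787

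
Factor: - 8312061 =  - 3^1*31^1 *139^1*643^1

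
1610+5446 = 7056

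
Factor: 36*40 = 1440 =2^5*3^2*5^1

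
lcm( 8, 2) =8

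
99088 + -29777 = 69311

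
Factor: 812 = 2^2*7^1*29^1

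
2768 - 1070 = 1698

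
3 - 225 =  - 222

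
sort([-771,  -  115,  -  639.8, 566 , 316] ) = [  -  771, - 639.8, - 115,316,566 ]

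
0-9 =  - 9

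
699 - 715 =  - 16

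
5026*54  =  271404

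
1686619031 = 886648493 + 799970538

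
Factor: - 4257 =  - 3^2*11^1 * 43^1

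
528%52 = 8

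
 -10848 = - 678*16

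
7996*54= 431784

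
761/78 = 761/78  =  9.76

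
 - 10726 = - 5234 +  - 5492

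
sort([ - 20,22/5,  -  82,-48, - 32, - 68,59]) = [ - 82, - 68,-48, - 32 , - 20,22/5,  59]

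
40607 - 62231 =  - 21624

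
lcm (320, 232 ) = 9280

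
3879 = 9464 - 5585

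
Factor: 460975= 5^2*18439^1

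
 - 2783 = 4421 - 7204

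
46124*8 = 368992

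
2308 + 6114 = 8422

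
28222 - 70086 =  - 41864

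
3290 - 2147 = 1143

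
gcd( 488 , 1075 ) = 1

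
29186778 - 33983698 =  - 4796920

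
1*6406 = 6406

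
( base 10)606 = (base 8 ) 1136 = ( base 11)501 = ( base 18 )1FC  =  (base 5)4411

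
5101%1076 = 797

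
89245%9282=5707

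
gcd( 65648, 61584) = 16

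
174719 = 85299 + 89420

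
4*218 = 872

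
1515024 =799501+715523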